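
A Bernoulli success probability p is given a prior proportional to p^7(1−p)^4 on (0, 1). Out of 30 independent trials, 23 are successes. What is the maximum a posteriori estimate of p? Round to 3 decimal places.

p̂_MAP = 0.732

The prior density ∝ p^7(1−p)^4 is the kernel of Beta(8, 5).
Data: 23 successes in 30 trials. The binomial likelihood contributes p^23(1−p)^7, so the posterior is Beta(8+23, 5+7) = Beta(31, 12).
For Beta(a, b) with a, b > 1 the mode is (a−1)/(a+b−2) = 30/41 ≈ 0.732.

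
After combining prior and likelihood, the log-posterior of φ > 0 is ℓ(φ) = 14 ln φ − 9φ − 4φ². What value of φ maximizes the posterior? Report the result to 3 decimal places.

φ̂_MAP = 0.875

ℓ'(φ) = 14/φ − 9 − 8φ. Setting this to zero and multiplying by φ: 8φ² + 9φ − 14 = 0.
φ = (−9 + √(9² + 4·8·14)) / (2·8) = (−9 + √529) / 16 = (−9 + 23)/16 = 7/8.
ℓ''(φ) = −14/φ² − 8 < 0, confirming a maximum.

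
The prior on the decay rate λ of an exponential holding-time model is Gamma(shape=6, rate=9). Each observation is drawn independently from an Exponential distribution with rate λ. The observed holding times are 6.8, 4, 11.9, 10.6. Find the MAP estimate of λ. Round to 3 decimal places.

λ̂_MAP = 0.213

The Exponential(rate=λ) likelihood is ∝ λ^n e^(−λΣtᵢ). Here n = 4 and Σtᵢ = 6.8 + 4 + 11.9 + 10.6 = 33.3.
Posterior ∝ λ^5e^(−9λ) · λ^4e^(−33.3λ) = λ^9e^(−42.3λ), i.e. Gamma(10, 42.3).
Mode = (a−1)/b = 9/42.3 ≈ 0.213.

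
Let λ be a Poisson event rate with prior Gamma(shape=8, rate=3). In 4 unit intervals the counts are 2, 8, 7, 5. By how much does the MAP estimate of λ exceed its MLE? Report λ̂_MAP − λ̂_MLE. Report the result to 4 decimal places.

Σxᵢ = 22. Posterior is Gamma(30, 7); MAP = (30−1)/7 = 29/7 ≈ 4.14286.
MLE = x̄ = 22/4 ≈ 5.50000.
Difference = 29/7 − 22/4 = -19/14 ≈ -1.3571.

MAP − MLE = -1.3571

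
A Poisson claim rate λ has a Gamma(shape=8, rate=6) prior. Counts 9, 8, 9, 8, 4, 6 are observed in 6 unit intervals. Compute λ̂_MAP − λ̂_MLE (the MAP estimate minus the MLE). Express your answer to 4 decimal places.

MAP − MLE = -3.0833

Σxᵢ = 44. Posterior is Gamma(52, 12); MAP = (52−1)/12 = 51/12 ≈ 4.25000.
MLE = x̄ = 44/6 ≈ 7.33333.
Difference = 51/12 − 44/6 = -37/12 ≈ -3.0833.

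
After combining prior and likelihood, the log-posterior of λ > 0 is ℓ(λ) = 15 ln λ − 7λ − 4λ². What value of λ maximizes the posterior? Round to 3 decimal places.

ℓ'(λ) = 15/λ − 7 − 8λ. Setting this to zero and multiplying by λ: 8λ² + 7λ − 15 = 0.
λ = (−7 + √(7² + 4·8·15)) / (2·8) = (−7 + √529) / 16 = (−7 + 23)/16 = 1.
ℓ''(λ) = −15/λ² − 8 < 0, confirming a maximum.

λ̂_MAP = 1.000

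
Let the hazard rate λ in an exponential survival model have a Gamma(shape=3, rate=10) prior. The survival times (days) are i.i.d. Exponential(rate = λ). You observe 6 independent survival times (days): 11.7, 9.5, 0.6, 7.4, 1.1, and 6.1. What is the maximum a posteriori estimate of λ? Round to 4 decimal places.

λ̂_MAP = 0.1724

The Exponential(rate=λ) likelihood is ∝ λ^n e^(−λΣtᵢ). Here n = 6 and Σtᵢ = 11.7 + 9.5 + 0.6 + 7.4 + 1.1 + 6.1 = 36.4.
Posterior ∝ λ^2e^(−10λ) · λ^6e^(−36.4λ) = λ^8e^(−46.4λ), i.e. Gamma(9, 46.4).
Mode = (a−1)/b = 8/46.4 ≈ 0.1724.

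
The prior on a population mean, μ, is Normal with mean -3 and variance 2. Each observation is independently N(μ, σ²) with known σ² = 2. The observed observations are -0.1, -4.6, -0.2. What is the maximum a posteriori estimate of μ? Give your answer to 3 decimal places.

n = 3; x̄ = ((-0.1) + (-4.6) + (-0.2))/3 = -4.9/3 = -49/30 ≈ -1.6333.
For a Normal prior and Normal likelihood with known variance, the posterior is Normal; its mode equals its mean, the precision-weighted average.
Prior precision 1/σ₀² = 1/2 = 0.5; data precision n/σ² = 3/2 = 1.5.
μ̂ = (0.5·(-3) + 1.5·(-49/30)) / (0.5 + 1.5) = (-3.95)/2 = -1.975.

μ̂_MAP = -1.975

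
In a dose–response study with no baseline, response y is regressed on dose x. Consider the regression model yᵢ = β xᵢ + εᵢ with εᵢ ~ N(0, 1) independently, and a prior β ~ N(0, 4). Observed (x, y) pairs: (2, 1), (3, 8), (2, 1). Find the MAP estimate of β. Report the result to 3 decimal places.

β̂_MAP = 1.623

log p(β | y) = −Σ(yᵢ − βxᵢ)²/(2·1) − β²/(2·4) + const.
Setting the derivative to zero: Σxᵢ(yᵢ − βxᵢ)/1 − β/4 = 0, so β = Σxᵢyᵢ / (Σxᵢ² + σ²/τ²).
Σxᵢyᵢ = 2·1 + 3·8 + 2·1 = 28; Σxᵢ² = 17; σ²/τ² = 0.25.
β̂_MAP = 28 / (17 + 0.25) = 28/17.25 ≈ 1.623.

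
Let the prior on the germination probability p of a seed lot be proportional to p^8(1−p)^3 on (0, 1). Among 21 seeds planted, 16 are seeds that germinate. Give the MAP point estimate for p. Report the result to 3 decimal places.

p̂_MAP = 0.750

The prior density ∝ p^8(1−p)^3 is the kernel of Beta(9, 4).
Data: 16 successes in 21 trials. The binomial likelihood contributes p^16(1−p)^5, so the posterior is Beta(9+16, 4+5) = Beta(25, 9).
For Beta(a, b) with a, b > 1 the mode is (a−1)/(a+b−2) = 24/32 ≈ 0.750.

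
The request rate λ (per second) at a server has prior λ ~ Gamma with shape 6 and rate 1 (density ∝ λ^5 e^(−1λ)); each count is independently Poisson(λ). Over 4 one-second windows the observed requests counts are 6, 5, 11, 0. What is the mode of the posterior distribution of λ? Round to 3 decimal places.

λ̂_MAP = 5.400

Σxᵢ = 6+5+11+0 = 22, with n = 4.
Posterior ∝ λ^5e^(−1λ) · λ^22e^(−4λ) = λ^27e^(−5λ), i.e. Gamma(shape=28, rate=5).
The mode of a Gamma(a, b) with a ≥ 1 (shape–rate) is (a−1)/b = 27/5 ≈ 5.400.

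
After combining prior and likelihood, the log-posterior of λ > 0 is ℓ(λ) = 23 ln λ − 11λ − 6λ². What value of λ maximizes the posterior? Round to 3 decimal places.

ℓ'(λ) = 23/λ − 11 − 12λ. Setting this to zero and multiplying by λ: 12λ² + 11λ − 23 = 0.
λ = (−11 + √(11² + 4·12·23)) / (2·12) = (−11 + √1225) / 24 = (−11 + 35)/24 = 1.
ℓ''(λ) = −23/λ² − 12 < 0, confirming a maximum.

λ̂_MAP = 1.000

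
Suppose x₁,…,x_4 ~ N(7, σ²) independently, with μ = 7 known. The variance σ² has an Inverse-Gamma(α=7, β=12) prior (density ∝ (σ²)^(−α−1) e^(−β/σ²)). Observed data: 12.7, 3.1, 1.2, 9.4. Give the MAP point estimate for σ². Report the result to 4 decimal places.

Sum of squared deviations about the known mean: SS = (12.7−7)² + (3.1−7)² + (1.2−7)² + (9.4−7)² = 87.1.
The Normal likelihood contributes (σ²)^(−n/2) exp(−SS/(2σ²)), so the posterior is Inverse-Gamma(α + n/2, β + SS/2) = Inverse-Gamma(9, 55.55).
The mode of Inverse-Gamma(a, b) is b/(a+1) = 55.55/10 ≈ 5.5550.

σ̂²_MAP = 5.5550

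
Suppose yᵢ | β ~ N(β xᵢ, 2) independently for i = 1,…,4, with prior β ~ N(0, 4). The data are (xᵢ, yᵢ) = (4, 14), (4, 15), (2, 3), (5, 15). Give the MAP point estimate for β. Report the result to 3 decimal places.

β̂_MAP = 3.203

log p(β | y) = −Σ(yᵢ − βxᵢ)²/(2·2) − β²/(2·4) + const.
Setting the derivative to zero: Σxᵢ(yᵢ − βxᵢ)/2 − β/4 = 0, so β = Σxᵢyᵢ / (Σxᵢ² + σ²/τ²).
Σxᵢyᵢ = 4·14 + 4·15 + 2·3 + 5·15 = 197; Σxᵢ² = 61; σ²/τ² = 0.5.
β̂_MAP = 197 / (61 + 0.5) = 197/61.5 ≈ 3.203.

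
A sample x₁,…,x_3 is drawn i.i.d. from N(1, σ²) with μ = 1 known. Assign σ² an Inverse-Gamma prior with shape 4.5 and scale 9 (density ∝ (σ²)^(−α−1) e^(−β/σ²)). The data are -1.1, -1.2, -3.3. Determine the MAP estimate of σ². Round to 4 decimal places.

σ̂²_MAP = 3.2671

Sum of squared deviations about the known mean: SS = (-1.1−1)² + (-1.2−1)² + (-3.3−1)² = 27.74.
The Normal likelihood contributes (σ²)^(−n/2) exp(−SS/(2σ²)), so the posterior is Inverse-Gamma(α + n/2, β + SS/2) = Inverse-Gamma(6, 22.87).
The mode of Inverse-Gamma(a, b) is b/(a+1) = 22.87/7 ≈ 3.2671.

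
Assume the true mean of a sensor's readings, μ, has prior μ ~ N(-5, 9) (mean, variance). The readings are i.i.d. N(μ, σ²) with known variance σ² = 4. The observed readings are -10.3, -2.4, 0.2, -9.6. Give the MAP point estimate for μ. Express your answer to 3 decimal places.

μ̂_MAP = -5.473

n = 4; x̄ = ((-10.3) + (-2.4) + 0.2 + (-9.6))/4 = -22.1/4 = -5.525.
For a Normal prior and Normal likelihood with known variance, the posterior is Normal; its mode equals its mean, the precision-weighted average.
Prior precision 1/σ₀² = 1/9; data precision n/σ² = 4/4 = 1.
μ̂ = ((1/9)·(-5) + 1·(-5.525)) / (1/9 + 1) = (-2189/360)/(10/9) = -5.4725 ≈ -5.473.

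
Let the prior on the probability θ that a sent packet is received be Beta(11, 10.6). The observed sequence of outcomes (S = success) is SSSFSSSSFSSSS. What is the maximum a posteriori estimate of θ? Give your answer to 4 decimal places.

Prior: Beta(11, 10.6).
Data: 11 successes in 13 trials (from the sequence). The binomial likelihood contributes θ^11(1−θ)^2, so the posterior is Beta(11+11, 10.6+2) = Beta(22, 12.6).
For Beta(a, b) with a, b > 1 the mode is (a−1)/(a+b−2) = 21/32.6 ≈ 0.6442.

θ̂_MAP = 0.6442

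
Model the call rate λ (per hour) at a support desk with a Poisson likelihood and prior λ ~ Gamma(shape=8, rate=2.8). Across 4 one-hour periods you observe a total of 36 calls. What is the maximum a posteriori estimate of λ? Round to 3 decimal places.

Σxᵢ = 36, n = 4.
Posterior ∝ λ^7e^(−2.8λ) · λ^36e^(−4λ) = λ^43e^(−6.8λ), i.e. Gamma(shape=44, rate=6.8).
The mode of a Gamma(a, b) with a ≥ 1 (shape–rate) is (a−1)/b = 43/6.8 ≈ 6.324.

λ̂_MAP = 6.324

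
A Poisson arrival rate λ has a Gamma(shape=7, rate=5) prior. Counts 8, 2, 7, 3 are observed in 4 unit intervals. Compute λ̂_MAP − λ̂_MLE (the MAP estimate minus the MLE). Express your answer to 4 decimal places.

MAP − MLE = -2.1111

Σxᵢ = 20. Posterior is Gamma(27, 9); MAP = (27−1)/9 = 26/9 ≈ 2.88889.
MLE = x̄ = 20/4 ≈ 5.00000.
Difference = 26/9 − 20/4 = -19/9 ≈ -2.1111.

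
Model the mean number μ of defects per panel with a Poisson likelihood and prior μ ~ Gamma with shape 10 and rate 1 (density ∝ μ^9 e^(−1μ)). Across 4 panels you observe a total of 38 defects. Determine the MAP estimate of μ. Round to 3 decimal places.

μ̂_MAP = 9.400

Σxᵢ = 38, n = 4.
Posterior ∝ μ^9e^(−1μ) · μ^38e^(−4μ) = μ^47e^(−5μ), i.e. Gamma(shape=48, rate=5).
The mode of a Gamma(a, b) with a ≥ 1 (shape–rate) is (a−1)/b = 47/5 ≈ 9.400.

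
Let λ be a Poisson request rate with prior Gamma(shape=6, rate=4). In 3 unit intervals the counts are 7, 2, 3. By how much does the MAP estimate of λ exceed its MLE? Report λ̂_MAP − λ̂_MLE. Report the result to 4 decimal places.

Σxᵢ = 12. Posterior is Gamma(18, 7); MAP = (18−1)/7 = 17/7 ≈ 2.42857.
MLE = x̄ = 12/3 ≈ 4.00000.
Difference = 17/7 − 12/3 = -11/7 ≈ -1.5714.

MAP − MLE = -1.5714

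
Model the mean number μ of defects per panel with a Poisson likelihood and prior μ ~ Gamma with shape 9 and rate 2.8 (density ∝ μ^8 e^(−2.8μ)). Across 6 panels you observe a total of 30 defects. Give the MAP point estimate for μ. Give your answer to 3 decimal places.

Σxᵢ = 30, n = 6.
Posterior ∝ μ^8e^(−2.8μ) · μ^30e^(−6μ) = μ^38e^(−8.8μ), i.e. Gamma(shape=39, rate=8.8).
The mode of a Gamma(a, b) with a ≥ 1 (shape–rate) is (a−1)/b = 38/8.8 ≈ 4.318.

μ̂_MAP = 4.318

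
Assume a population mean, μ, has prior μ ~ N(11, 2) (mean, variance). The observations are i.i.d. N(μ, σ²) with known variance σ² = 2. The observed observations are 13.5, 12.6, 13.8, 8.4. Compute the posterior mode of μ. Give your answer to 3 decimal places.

n = 4; x̄ = (13.5 + 12.6 + 13.8 + 8.4)/4 = 48.3/4 = 12.075.
For a Normal prior and Normal likelihood with known variance, the posterior is Normal; its mode equals its mean, the precision-weighted average.
Prior precision 1/σ₀² = 1/2 = 0.5; data precision n/σ² = 4/2 = 2.
μ̂ = (0.5·11 + 2·12.075) / (0.5 + 2) = 29.65/2.5 = 11.860.

μ̂_MAP = 11.860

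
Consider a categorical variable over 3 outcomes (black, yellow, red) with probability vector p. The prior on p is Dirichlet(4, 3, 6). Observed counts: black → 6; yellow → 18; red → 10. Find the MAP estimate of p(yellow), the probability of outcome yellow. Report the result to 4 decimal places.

MAP estimate of p(yellow) = 0.4545

The posterior is Dirichlet(αᵢ + nᵢ) = Dirichlet(10, 21, 16).
For a Dirichlet(a₁,…,a_K) with all aᵢ > 1, the mode has j-th component (aⱼ − 1)/(Σaᵢ − K).
Here Σaᵢ = 47 and K = 3, so p(yellow) = (21 − 1)/(47 − 3) = 20/44 ≈ 0.4545.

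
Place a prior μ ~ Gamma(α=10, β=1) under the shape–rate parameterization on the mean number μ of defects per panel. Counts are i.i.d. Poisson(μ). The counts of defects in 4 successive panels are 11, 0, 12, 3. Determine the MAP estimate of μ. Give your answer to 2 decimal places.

Σxᵢ = 11+0+12+3 = 26, with n = 4.
Posterior ∝ μ^9e^(−1μ) · μ^26e^(−4μ) = μ^35e^(−5μ), i.e. Gamma(shape=36, rate=5).
The mode of a Gamma(a, b) with a ≥ 1 (shape–rate) is (a−1)/b = 35/5 ≈ 7.00.

μ̂_MAP = 7.00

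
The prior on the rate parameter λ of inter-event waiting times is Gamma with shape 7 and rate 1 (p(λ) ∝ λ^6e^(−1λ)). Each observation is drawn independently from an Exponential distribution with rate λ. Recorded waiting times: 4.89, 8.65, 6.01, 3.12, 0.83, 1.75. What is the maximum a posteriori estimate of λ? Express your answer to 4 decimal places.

λ̂_MAP = 0.4571

The Exponential(rate=λ) likelihood is ∝ λ^n e^(−λΣtᵢ). Here n = 6 and Σtᵢ = 4.89 + 8.65 + 6.01 + 3.12 + 0.83 + 1.75 = 25.25.
Posterior ∝ λ^6e^(−1λ) · λ^6e^(−25.25λ) = λ^12e^(−26.25λ), i.e. Gamma(13, 26.25).
Mode = (a−1)/b = 12/26.25 ≈ 0.4571.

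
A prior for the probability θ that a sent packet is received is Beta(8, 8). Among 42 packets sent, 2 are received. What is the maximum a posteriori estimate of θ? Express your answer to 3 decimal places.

θ̂_MAP = 0.161

Prior: Beta(8, 8).
Data: 2 successes in 42 trials. The binomial likelihood contributes θ^2(1−θ)^40, so the posterior is Beta(8+2, 8+40) = Beta(10, 48).
For Beta(a, b) with a, b > 1 the mode is (a−1)/(a+b−2) = 9/56 ≈ 0.161.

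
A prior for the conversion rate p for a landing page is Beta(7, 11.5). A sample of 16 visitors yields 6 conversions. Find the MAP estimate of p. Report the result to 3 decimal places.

Prior: Beta(7, 11.5).
Data: 6 successes in 16 trials. The binomial likelihood contributes p^6(1−p)^10, so the posterior is Beta(7+6, 11.5+10) = Beta(13, 21.5).
For Beta(a, b) with a, b > 1 the mode is (a−1)/(a+b−2) = 12/32.5 ≈ 0.369.

p̂_MAP = 0.369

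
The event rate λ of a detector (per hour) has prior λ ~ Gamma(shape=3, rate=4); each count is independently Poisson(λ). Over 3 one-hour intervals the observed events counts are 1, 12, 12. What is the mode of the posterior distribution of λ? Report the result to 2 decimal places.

Σxᵢ = 1+12+12 = 25, with n = 3.
Posterior ∝ λ^2e^(−4λ) · λ^25e^(−3λ) = λ^27e^(−7λ), i.e. Gamma(shape=28, rate=7).
The mode of a Gamma(a, b) with a ≥ 1 (shape–rate) is (a−1)/b = 27/7 ≈ 3.86.

λ̂_MAP = 3.86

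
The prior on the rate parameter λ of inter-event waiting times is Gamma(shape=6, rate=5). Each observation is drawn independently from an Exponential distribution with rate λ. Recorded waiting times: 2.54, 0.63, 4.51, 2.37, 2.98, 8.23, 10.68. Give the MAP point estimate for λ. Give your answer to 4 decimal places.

λ̂_MAP = 0.3249

The Exponential(rate=λ) likelihood is ∝ λ^n e^(−λΣtᵢ). Here n = 7 and Σtᵢ = 2.54 + 0.63 + 4.51 + 2.37 + 2.98 + 8.23 + 10.68 = 31.94.
Posterior ∝ λ^5e^(−5λ) · λ^7e^(−31.94λ) = λ^12e^(−36.94λ), i.e. Gamma(13, 36.94).
Mode = (a−1)/b = 12/36.94 ≈ 0.3249.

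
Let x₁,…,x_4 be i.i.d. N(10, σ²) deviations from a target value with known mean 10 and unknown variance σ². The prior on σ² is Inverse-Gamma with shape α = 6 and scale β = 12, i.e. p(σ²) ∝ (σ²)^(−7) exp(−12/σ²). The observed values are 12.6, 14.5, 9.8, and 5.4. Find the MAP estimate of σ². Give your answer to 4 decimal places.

Sum of squared deviations about the known mean: SS = (12.6−10)² + (14.5−10)² + (9.8−10)² + (5.4−10)² = 48.21.
The Normal likelihood contributes (σ²)^(−n/2) exp(−SS/(2σ²)), so the posterior is Inverse-Gamma(α + n/2, β + SS/2) = Inverse-Gamma(8, 36.105).
The mode of Inverse-Gamma(a, b) is b/(a+1) = 36.105/9 ≈ 4.0117.

σ̂²_MAP = 4.0117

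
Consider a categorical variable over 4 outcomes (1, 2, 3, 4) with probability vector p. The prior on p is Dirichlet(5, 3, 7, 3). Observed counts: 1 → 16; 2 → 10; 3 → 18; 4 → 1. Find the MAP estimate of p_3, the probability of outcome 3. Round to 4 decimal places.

The posterior is Dirichlet(αᵢ + nᵢ) = Dirichlet(21, 13, 25, 4).
For a Dirichlet(a₁,…,a_K) with all aᵢ > 1, the mode has j-th component (aⱼ − 1)/(Σaᵢ − K).
Here Σaᵢ = 63 and K = 4, so p_3 = (25 − 1)/(63 − 4) = 24/59 ≈ 0.4068.

MAP estimate: 0.4068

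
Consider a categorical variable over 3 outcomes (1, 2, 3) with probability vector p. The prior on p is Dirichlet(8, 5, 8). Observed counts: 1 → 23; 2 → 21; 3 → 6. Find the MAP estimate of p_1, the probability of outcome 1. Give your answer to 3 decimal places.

MAP estimate: 0.441

The posterior is Dirichlet(αᵢ + nᵢ) = Dirichlet(31, 26, 14).
For a Dirichlet(a₁,…,a_K) with all aᵢ > 1, the mode has j-th component (aⱼ − 1)/(Σaᵢ − K).
Here Σaᵢ = 71 and K = 3, so p_1 = (31 − 1)/(71 − 3) = 30/68 ≈ 0.441.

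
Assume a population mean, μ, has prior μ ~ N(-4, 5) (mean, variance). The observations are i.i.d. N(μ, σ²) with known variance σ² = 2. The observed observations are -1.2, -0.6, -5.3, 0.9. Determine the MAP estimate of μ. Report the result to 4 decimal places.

n = 4; x̄ = ((-1.2) + (-0.6) + (-5.3) + 0.9)/4 = -6.2/4 = -1.55.
For a Normal prior and Normal likelihood with known variance, the posterior is Normal; its mode equals its mean, the precision-weighted average.
Prior precision 1/σ₀² = 1/5 = 0.2; data precision n/σ² = 4/2 = 2.
μ̂ = (0.2·(-4) + 2·(-1.55)) / (0.2 + 2) = (-3.9)/2.2 = -39/22 ≈ -1.7727.

μ̂_MAP = -1.7727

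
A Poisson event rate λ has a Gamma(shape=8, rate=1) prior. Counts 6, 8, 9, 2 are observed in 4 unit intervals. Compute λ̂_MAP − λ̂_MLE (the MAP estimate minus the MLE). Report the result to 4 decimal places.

Σxᵢ = 25. Posterior is Gamma(33, 5); MAP = (33−1)/5 = 32/5 ≈ 6.40000.
MLE = x̄ = 25/4 ≈ 6.25000.
Difference = 32/5 − 25/4 = 3/20 ≈ 0.1500.

MAP − MLE = 0.1500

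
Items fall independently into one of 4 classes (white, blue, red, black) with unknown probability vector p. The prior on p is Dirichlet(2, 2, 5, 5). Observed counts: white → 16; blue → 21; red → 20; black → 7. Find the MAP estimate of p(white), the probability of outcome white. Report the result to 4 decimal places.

The posterior is Dirichlet(αᵢ + nᵢ) = Dirichlet(18, 23, 25, 12).
For a Dirichlet(a₁,…,a_K) with all aᵢ > 1, the mode has j-th component (aⱼ − 1)/(Σaᵢ − K).
Here Σaᵢ = 78 and K = 4, so p(white) = (18 − 1)/(78 − 4) = 17/74 ≈ 0.2297.

MAP estimate of p(white) = 0.2297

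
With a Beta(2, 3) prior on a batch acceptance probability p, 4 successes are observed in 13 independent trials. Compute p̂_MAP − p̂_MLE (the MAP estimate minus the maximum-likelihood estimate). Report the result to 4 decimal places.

MAP − MLE = 0.0048

Posterior is Beta(6, 12); MAP = (6−1)/(18−2) = 5/16 ≈ 0.31250.
MLE ignores the prior: p̂_MLE = k/n = 4/13 ≈ 0.30769.
Difference = 5/16 − 4/13 = 1/208 ≈ 0.0048.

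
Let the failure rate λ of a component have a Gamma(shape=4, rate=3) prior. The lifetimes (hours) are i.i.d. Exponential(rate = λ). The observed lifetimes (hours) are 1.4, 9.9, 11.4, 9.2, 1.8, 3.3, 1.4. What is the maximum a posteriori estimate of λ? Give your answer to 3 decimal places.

λ̂_MAP = 0.242

The Exponential(rate=λ) likelihood is ∝ λ^n e^(−λΣtᵢ). Here n = 7 and Σtᵢ = 1.4 + 9.9 + 11.4 + 9.2 + 1.8 + 3.3 + 1.4 = 38.4.
Posterior ∝ λ^3e^(−3λ) · λ^7e^(−38.4λ) = λ^10e^(−41.4λ), i.e. Gamma(11, 41.4).
Mode = (a−1)/b = 10/41.4 ≈ 0.242.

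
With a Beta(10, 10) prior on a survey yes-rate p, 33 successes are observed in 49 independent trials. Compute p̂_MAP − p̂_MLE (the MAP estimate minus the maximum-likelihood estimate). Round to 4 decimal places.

Posterior is Beta(43, 26); MAP = (43−1)/(69−2) = 42/67 ≈ 0.62687.
MLE ignores the prior: p̂_MLE = k/n = 33/49 ≈ 0.67347.
Difference = 42/67 − 33/49 = -153/3283 ≈ -0.0466.

MAP − MLE = -0.0466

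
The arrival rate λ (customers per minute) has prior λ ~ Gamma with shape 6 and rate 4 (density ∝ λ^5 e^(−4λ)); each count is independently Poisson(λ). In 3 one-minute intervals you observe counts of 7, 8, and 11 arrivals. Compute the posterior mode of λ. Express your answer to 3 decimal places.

λ̂_MAP = 4.429

Σxᵢ = 7+8+11 = 26, with n = 3.
Posterior ∝ λ^5e^(−4λ) · λ^26e^(−3λ) = λ^31e^(−7λ), i.e. Gamma(shape=32, rate=7).
The mode of a Gamma(a, b) with a ≥ 1 (shape–rate) is (a−1)/b = 31/7 ≈ 4.429.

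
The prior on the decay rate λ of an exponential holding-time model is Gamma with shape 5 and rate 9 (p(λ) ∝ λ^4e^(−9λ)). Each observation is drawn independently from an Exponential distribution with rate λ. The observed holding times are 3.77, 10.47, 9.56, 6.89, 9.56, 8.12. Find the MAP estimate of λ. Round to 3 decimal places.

λ̂_MAP = 0.174

The Exponential(rate=λ) likelihood is ∝ λ^n e^(−λΣtᵢ). Here n = 6 and Σtᵢ = 3.77 + 10.47 + 9.56 + 6.89 + 9.56 + 8.12 = 48.37.
Posterior ∝ λ^4e^(−9λ) · λ^6e^(−48.37λ) = λ^10e^(−57.37λ), i.e. Gamma(11, 57.37).
Mode = (a−1)/b = 10/57.37 ≈ 0.174.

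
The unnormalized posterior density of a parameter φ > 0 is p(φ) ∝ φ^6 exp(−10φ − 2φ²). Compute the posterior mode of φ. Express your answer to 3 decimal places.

ℓ'(φ) = 6/φ − 10 − 4φ. Setting this to zero and multiplying by φ: 4φ² + 10φ − 6 = 0.
φ = (−10 + √(10² + 4·4·6)) / (2·4) = (−10 + √196) / 8 = (−10 + 14)/8 = 1/2.
ℓ''(φ) = −6/φ² − 4 < 0, confirming a maximum.

φ̂_MAP = 0.500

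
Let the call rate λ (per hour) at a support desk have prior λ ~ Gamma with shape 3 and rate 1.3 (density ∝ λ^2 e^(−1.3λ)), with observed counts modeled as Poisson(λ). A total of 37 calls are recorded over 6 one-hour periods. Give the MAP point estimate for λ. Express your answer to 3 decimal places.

Σxᵢ = 37, n = 6.
Posterior ∝ λ^2e^(−1.3λ) · λ^37e^(−6λ) = λ^39e^(−7.3λ), i.e. Gamma(shape=40, rate=7.3).
The mode of a Gamma(a, b) with a ≥ 1 (shape–rate) is (a−1)/b = 39/7.3 ≈ 5.342.

λ̂_MAP = 5.342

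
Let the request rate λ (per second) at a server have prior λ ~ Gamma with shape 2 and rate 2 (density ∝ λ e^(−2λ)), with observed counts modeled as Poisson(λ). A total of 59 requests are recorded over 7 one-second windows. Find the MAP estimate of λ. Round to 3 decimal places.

λ̂_MAP = 6.667

Σxᵢ = 59, n = 7.
Posterior ∝ λe^(−2λ) · λ^59e^(−7λ) = λ^60e^(−9λ), i.e. Gamma(shape=61, rate=9).
The mode of a Gamma(a, b) with a ≥ 1 (shape–rate) is (a−1)/b = 60/9 ≈ 6.667.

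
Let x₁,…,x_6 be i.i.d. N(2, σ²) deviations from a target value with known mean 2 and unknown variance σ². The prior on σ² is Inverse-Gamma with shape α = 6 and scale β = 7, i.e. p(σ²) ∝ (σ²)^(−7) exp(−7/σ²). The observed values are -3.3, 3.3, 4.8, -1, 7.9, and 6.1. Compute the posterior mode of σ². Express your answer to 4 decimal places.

σ̂²_MAP = 5.6120

Sum of squared deviations about the known mean: SS = (-3.3−2)² + (3.3−2)² + (4.8−2)² + (-1−2)² + (7.9−2)² + (6.1−2)² = 98.24.
The Normal likelihood contributes (σ²)^(−n/2) exp(−SS/(2σ²)), so the posterior is Inverse-Gamma(α + n/2, β + SS/2) = Inverse-Gamma(9, 56.12).
The mode of Inverse-Gamma(a, b) is b/(a+1) = 56.12/10 ≈ 5.6120.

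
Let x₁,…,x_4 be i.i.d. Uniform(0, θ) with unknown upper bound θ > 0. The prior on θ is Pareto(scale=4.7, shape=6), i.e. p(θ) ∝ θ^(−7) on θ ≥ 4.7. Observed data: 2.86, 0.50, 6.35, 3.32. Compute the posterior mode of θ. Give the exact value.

The Uniform(0, θ) likelihood is θ^(−n) for θ ≥ max(xᵢ), zero otherwise. Here max(xᵢ) = 6.35.
Posterior ∝ θ^(−7) · θ^(−4) = θ^(−11) on θ ≥ max(4.7, 6.35) = 6.35.
This density is strictly decreasing in θ, so the posterior mode lies at the lower boundary of the support.

θ̂_MAP = 6.35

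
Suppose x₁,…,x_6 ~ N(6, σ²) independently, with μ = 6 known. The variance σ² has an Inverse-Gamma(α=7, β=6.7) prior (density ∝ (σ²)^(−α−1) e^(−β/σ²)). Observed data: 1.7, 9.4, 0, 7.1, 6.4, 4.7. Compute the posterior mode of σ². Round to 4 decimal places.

Sum of squared deviations about the known mean: SS = (1.7−6)² + (9.4−6)² + (0−6)² + (7.1−6)² + (6.4−6)² + (4.7−6)² = 69.11.
The Normal likelihood contributes (σ²)^(−n/2) exp(−SS/(2σ²)), so the posterior is Inverse-Gamma(α + n/2, β + SS/2) = Inverse-Gamma(10, 41.255).
The mode of Inverse-Gamma(a, b) is b/(a+1) = 41.255/11 ≈ 3.7505.

σ̂²_MAP = 3.7505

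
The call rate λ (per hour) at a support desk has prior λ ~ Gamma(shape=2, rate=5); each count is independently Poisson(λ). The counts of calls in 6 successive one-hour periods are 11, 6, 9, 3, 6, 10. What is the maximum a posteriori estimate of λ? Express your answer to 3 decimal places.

λ̂_MAP = 4.182

Σxᵢ = 11+6+9+3+6+10 = 45, with n = 6.
Posterior ∝ λe^(−5λ) · λ^45e^(−6λ) = λ^46e^(−11λ), i.e. Gamma(shape=47, rate=11).
The mode of a Gamma(a, b) with a ≥ 1 (shape–rate) is (a−1)/b = 46/11 ≈ 4.182.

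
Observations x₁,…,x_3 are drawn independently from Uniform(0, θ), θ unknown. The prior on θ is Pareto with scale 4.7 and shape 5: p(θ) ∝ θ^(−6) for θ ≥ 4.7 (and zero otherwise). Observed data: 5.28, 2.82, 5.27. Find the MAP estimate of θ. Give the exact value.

θ̂_MAP = 5.28

The Uniform(0, θ) likelihood is θ^(−n) for θ ≥ max(xᵢ), zero otherwise. Here max(xᵢ) = 5.28.
Posterior ∝ θ^(−6) · θ^(−3) = θ^(−9) on θ ≥ max(4.7, 5.28) = 5.28.
This density is strictly decreasing in θ, so the posterior mode lies at the lower boundary of the support.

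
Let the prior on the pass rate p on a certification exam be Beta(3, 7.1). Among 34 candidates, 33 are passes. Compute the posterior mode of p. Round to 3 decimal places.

Prior: Beta(3, 7.1).
Data: 33 successes in 34 trials. The binomial likelihood contributes p^33(1−p)^1, so the posterior is Beta(3+33, 7.1+1) = Beta(36, 8.1).
For Beta(a, b) with a, b > 1 the mode is (a−1)/(a+b−2) = 35/42.1 ≈ 0.831.

p̂_MAP = 0.831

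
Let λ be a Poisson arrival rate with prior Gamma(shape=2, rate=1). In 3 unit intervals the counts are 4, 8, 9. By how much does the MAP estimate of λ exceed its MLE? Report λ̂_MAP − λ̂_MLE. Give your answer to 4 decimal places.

Σxᵢ = 21. Posterior is Gamma(23, 4); MAP = (23−1)/4 = 22/4 ≈ 5.50000.
MLE = x̄ = 21/3 ≈ 7.00000.
Difference = 22/4 − 21/3 = -3/2 ≈ -1.5000.

MAP − MLE = -1.5000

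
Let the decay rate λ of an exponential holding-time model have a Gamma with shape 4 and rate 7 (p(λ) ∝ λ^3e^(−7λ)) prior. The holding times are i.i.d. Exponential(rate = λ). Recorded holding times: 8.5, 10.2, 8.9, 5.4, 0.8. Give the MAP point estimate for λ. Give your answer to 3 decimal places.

λ̂_MAP = 0.196

The Exponential(rate=λ) likelihood is ∝ λ^n e^(−λΣtᵢ). Here n = 5 and Σtᵢ = 8.5 + 10.2 + 8.9 + 5.4 + 0.8 = 33.8.
Posterior ∝ λ^3e^(−7λ) · λ^5e^(−33.8λ) = λ^8e^(−40.8λ), i.e. Gamma(9, 40.8).
Mode = (a−1)/b = 8/40.8 ≈ 0.196.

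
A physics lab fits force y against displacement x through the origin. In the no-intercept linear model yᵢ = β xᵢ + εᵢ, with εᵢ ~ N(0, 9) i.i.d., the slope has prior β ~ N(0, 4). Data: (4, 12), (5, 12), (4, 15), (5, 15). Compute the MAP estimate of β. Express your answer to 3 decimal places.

log p(β | y) = −Σ(yᵢ − βxᵢ)²/(2·9) − β²/(2·4) + const.
Setting the derivative to zero: Σxᵢ(yᵢ − βxᵢ)/9 − β/4 = 0, so β = Σxᵢyᵢ / (Σxᵢ² + σ²/τ²).
Σxᵢyᵢ = 4·12 + 5·12 + 4·15 + 5·15 = 243; Σxᵢ² = 82; σ²/τ² = 2.25.
β̂_MAP = 243 / (82 + 2.25) = 243/84.25 ≈ 2.884.

β̂_MAP = 2.884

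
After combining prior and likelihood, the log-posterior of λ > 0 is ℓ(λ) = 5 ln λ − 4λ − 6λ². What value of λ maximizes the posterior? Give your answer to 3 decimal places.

ℓ'(λ) = 5/λ − 4 − 12λ. Setting this to zero and multiplying by λ: 12λ² + 4λ − 5 = 0.
λ = (−4 + √(4² + 4·12·5)) / (2·12) = (−4 + √256) / 24 = (−4 + 16)/24 = 1/2.
ℓ''(λ) = −5/λ² − 12 < 0, confirming a maximum.

λ̂_MAP = 0.500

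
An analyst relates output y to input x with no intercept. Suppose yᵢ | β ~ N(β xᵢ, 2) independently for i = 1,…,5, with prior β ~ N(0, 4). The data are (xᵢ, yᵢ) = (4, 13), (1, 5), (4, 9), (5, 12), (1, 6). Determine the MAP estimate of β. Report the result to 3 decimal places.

log p(β | y) = −Σ(yᵢ − βxᵢ)²/(2·2) − β²/(2·4) + const.
Setting the derivative to zero: Σxᵢ(yᵢ − βxᵢ)/2 − β/4 = 0, so β = Σxᵢyᵢ / (Σxᵢ² + σ²/τ²).
Σxᵢyᵢ = 4·13 + 1·5 + 4·9 + 5·12 + 1·6 = 159; Σxᵢ² = 59; σ²/τ² = 0.5.
β̂_MAP = 159 / (59 + 0.5) = 159/59.5 ≈ 2.672.

β̂_MAP = 2.672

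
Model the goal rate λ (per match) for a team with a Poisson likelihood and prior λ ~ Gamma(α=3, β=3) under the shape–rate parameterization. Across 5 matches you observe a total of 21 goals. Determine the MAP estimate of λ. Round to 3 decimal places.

λ̂_MAP = 2.875

Σxᵢ = 21, n = 5.
Posterior ∝ λ^2e^(−3λ) · λ^21e^(−5λ) = λ^23e^(−8λ), i.e. Gamma(shape=24, rate=8).
The mode of a Gamma(a, b) with a ≥ 1 (shape–rate) is (a−1)/b = 23/8 ≈ 2.875.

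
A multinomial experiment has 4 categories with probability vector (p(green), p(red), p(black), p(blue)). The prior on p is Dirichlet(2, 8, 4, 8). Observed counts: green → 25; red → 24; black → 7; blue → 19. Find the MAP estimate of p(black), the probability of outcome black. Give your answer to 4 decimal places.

The posterior is Dirichlet(αᵢ + nᵢ) = Dirichlet(27, 32, 11, 27).
For a Dirichlet(a₁,…,a_K) with all aᵢ > 1, the mode has j-th component (aⱼ − 1)/(Σaᵢ − K).
Here Σaᵢ = 97 and K = 4, so p(black) = (11 − 1)/(97 − 4) = 10/93 ≈ 0.1075.

MAP estimate of p(black) = 0.1075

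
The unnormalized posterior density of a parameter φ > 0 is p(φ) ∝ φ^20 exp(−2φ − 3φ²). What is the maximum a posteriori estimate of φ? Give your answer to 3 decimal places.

ℓ'(φ) = 20/φ − 2 − 6φ. Setting this to zero and multiplying by φ: 6φ² + 2φ − 20 = 0.
φ = (−2 + √(2² + 4·6·20)) / (2·6) = (−2 + √484) / 12 = (−2 + 22)/12 = 5/3.
ℓ''(φ) = −20/φ² − 6 < 0, confirming a maximum.

φ̂_MAP = 1.667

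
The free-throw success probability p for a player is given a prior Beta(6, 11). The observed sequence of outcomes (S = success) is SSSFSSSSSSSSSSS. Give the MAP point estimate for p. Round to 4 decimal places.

Prior: Beta(6, 11).
Data: 14 successes in 15 trials (from the sequence). The binomial likelihood contributes p^14(1−p)^1, so the posterior is Beta(6+14, 11+1) = Beta(20, 12).
For Beta(a, b) with a, b > 1 the mode is (a−1)/(a+b−2) = 19/30 ≈ 0.6333.

p̂_MAP = 0.6333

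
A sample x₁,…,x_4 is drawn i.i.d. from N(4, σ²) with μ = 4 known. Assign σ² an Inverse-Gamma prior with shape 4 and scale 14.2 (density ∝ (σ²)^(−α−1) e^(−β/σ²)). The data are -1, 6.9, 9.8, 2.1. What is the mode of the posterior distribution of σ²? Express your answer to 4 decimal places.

σ̂²_MAP = 7.0757

Sum of squared deviations about the known mean: SS = (-1−4)² + (6.9−4)² + (9.8−4)² + (2.1−4)² = 70.66.
The Normal likelihood contributes (σ²)^(−n/2) exp(−SS/(2σ²)), so the posterior is Inverse-Gamma(α + n/2, β + SS/2) = Inverse-Gamma(6, 49.53).
The mode of Inverse-Gamma(a, b) is b/(a+1) = 49.53/7 ≈ 7.0757.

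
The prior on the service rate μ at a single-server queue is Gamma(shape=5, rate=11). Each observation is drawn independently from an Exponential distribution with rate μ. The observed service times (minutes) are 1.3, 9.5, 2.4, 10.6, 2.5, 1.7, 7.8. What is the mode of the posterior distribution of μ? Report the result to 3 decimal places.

The Exponential(rate=μ) likelihood is ∝ μ^n e^(−μΣtᵢ). Here n = 7 and Σtᵢ = 1.3 + 9.5 + 2.4 + 10.6 + 2.5 + 1.7 + 7.8 = 35.8.
Posterior ∝ μ^4e^(−11μ) · μ^7e^(−35.8μ) = μ^11e^(−46.8μ), i.e. Gamma(12, 46.8).
Mode = (a−1)/b = 11/46.8 ≈ 0.235.

μ̂_MAP = 0.235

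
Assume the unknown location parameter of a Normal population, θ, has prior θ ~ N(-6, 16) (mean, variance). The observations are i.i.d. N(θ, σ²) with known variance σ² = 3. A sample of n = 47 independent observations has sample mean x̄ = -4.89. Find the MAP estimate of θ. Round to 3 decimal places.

θ̂_MAP = -4.894

n = 47, x̄ = -4.89.
For a Normal prior and Normal likelihood with known variance, the posterior is Normal; its mode equals its mean, the precision-weighted average.
Prior precision 1/σ₀² = 1/16 = 0.0625; data precision n/σ² = 47/3.
θ̂ = (0.0625·(-6) + (47/3)·(-4.89)) / (0.0625 + 47/3) = (-76.985)/(755/48) = -92382/18875 ≈ -4.894.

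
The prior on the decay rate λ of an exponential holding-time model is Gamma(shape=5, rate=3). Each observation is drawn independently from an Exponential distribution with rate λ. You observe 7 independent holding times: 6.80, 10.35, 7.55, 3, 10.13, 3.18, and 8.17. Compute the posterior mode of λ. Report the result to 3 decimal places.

λ̂_MAP = 0.211

The Exponential(rate=λ) likelihood is ∝ λ^n e^(−λΣtᵢ). Here n = 7 and Σtᵢ = 6.80 + 10.35 + 7.55 + 3 + 10.13 + 3.18 + 8.17 = 49.18.
Posterior ∝ λ^4e^(−3λ) · λ^7e^(−49.18λ) = λ^11e^(−52.18λ), i.e. Gamma(12, 52.18).
Mode = (a−1)/b = 11/52.18 ≈ 0.211.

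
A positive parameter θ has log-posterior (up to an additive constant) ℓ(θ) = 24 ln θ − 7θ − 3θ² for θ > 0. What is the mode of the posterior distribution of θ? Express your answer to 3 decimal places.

θ̂_MAP = 1.500

ℓ'(θ) = 24/θ − 7 − 6θ. Setting this to zero and multiplying by θ: 6θ² + 7θ − 24 = 0.
θ = (−7 + √(7² + 4·6·24)) / (2·6) = (−7 + √625) / 12 = (−7 + 25)/12 = 3/2.
ℓ''(θ) = −24/θ² − 6 < 0, confirming a maximum.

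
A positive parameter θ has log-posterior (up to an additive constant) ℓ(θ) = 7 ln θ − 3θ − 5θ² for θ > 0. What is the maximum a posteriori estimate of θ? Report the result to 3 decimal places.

ℓ'(θ) = 7/θ − 3 − 10θ. Setting this to zero and multiplying by θ: 10θ² + 3θ − 7 = 0.
θ = (−3 + √(3² + 4·10·7)) / (2·10) = (−3 + √289) / 20 = (−3 + 17)/20 = 7/10.
ℓ''(θ) = −7/θ² − 10 < 0, confirming a maximum.

θ̂_MAP = 0.700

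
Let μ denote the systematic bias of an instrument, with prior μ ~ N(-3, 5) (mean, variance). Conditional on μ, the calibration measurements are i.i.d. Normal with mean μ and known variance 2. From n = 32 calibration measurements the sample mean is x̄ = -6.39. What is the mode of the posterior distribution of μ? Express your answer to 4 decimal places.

μ̂_MAP = -6.3481

n = 32, x̄ = -6.39.
For a Normal prior and Normal likelihood with known variance, the posterior is Normal; its mode equals its mean, the precision-weighted average.
Prior precision 1/σ₀² = 1/5 = 0.2; data precision n/σ² = 32/2 = 16.
μ̂ = (0.2·(-3) + 16·(-6.39)) / (0.2 + 16) = (-102.84)/16.2 = -857/135 ≈ -6.3481.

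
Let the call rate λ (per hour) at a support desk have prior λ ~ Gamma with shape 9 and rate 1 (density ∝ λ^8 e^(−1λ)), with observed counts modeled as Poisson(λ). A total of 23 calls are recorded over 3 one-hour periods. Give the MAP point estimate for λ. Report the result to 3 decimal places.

Σxᵢ = 23, n = 3.
Posterior ∝ λ^8e^(−1λ) · λ^23e^(−3λ) = λ^31e^(−4λ), i.e. Gamma(shape=32, rate=4).
The mode of a Gamma(a, b) with a ≥ 1 (shape–rate) is (a−1)/b = 31/4 ≈ 7.750.

λ̂_MAP = 7.750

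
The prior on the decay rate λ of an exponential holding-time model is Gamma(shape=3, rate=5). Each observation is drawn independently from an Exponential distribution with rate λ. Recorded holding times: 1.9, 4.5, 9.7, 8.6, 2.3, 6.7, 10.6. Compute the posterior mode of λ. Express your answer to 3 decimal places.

The Exponential(rate=λ) likelihood is ∝ λ^n e^(−λΣtᵢ). Here n = 7 and Σtᵢ = 1.9 + 4.5 + 9.7 + 8.6 + 2.3 + 6.7 + 10.6 = 44.3.
Posterior ∝ λ^2e^(−5λ) · λ^7e^(−44.3λ) = λ^9e^(−49.3λ), i.e. Gamma(10, 49.3).
Mode = (a−1)/b = 9/49.3 ≈ 0.183.

λ̂_MAP = 0.183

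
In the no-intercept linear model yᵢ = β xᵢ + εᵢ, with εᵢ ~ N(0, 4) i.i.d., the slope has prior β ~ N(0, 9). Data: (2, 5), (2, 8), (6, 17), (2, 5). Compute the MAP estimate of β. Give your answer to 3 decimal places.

β̂_MAP = 2.849

log p(β | y) = −Σ(yᵢ − βxᵢ)²/(2·4) − β²/(2·9) + const.
Setting the derivative to zero: Σxᵢ(yᵢ − βxᵢ)/4 − β/9 = 0, so β = Σxᵢyᵢ / (Σxᵢ² + σ²/τ²).
Σxᵢyᵢ = 2·5 + 2·8 + 6·17 + 2·5 = 138; Σxᵢ² = 48; σ²/τ² = 4/9.
β̂_MAP = 138 / (48 + 4/9) = 138/(436/9) = 621/218 ≈ 2.849.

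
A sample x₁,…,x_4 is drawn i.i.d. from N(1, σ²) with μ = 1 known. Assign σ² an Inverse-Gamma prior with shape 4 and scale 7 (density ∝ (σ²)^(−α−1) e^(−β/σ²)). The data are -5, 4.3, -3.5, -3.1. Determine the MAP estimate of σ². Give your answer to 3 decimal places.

Sum of squared deviations about the known mean: SS = (-5−1)² + (4.3−1)² + (-3.5−1)² + (-3.1−1)² = 83.95.
The Normal likelihood contributes (σ²)^(−n/2) exp(−SS/(2σ²)), so the posterior is Inverse-Gamma(α + n/2, β + SS/2) = Inverse-Gamma(6, 48.975).
The mode of Inverse-Gamma(a, b) is b/(a+1) = 48.975/7 ≈ 6.996.

σ̂²_MAP = 6.996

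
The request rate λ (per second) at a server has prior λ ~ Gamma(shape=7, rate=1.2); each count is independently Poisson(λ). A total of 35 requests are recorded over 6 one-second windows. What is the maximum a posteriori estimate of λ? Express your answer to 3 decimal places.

λ̂_MAP = 5.694

Σxᵢ = 35, n = 6.
Posterior ∝ λ^6e^(−1.2λ) · λ^35e^(−6λ) = λ^41e^(−7.2λ), i.e. Gamma(shape=42, rate=7.2).
The mode of a Gamma(a, b) with a ≥ 1 (shape–rate) is (a−1)/b = 41/7.2 ≈ 5.694.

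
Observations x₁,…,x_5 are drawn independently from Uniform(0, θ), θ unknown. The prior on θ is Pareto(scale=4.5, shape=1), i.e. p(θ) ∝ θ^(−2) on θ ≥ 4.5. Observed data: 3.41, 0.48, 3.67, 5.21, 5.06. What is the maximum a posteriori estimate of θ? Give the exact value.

The Uniform(0, θ) likelihood is θ^(−n) for θ ≥ max(xᵢ), zero otherwise. Here max(xᵢ) = 5.21.
Posterior ∝ θ^(−2) · θ^(−5) = θ^(−7) on θ ≥ max(4.5, 5.21) = 5.21.
This density is strictly decreasing in θ, so the posterior mode lies at the lower boundary of the support.

θ̂_MAP = 5.21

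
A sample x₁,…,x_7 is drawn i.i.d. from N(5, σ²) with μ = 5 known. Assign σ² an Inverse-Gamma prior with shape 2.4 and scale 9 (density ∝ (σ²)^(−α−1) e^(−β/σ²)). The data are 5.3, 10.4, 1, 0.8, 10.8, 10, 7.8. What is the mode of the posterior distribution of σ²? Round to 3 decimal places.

σ̂²_MAP = 10.679

Sum of squared deviations about the known mean: SS = (5.3−5)² + (10.4−5)² + (1−5)² + (0.8−5)² + (10.8−5)² + (10−5)² + (7.8−5)² = 129.37.
The Normal likelihood contributes (σ²)^(−n/2) exp(−SS/(2σ²)), so the posterior is Inverse-Gamma(α + n/2, β + SS/2) = Inverse-Gamma(5.9, 73.685).
The mode of Inverse-Gamma(a, b) is b/(a+1) = 73.685/6.9 ≈ 10.679.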